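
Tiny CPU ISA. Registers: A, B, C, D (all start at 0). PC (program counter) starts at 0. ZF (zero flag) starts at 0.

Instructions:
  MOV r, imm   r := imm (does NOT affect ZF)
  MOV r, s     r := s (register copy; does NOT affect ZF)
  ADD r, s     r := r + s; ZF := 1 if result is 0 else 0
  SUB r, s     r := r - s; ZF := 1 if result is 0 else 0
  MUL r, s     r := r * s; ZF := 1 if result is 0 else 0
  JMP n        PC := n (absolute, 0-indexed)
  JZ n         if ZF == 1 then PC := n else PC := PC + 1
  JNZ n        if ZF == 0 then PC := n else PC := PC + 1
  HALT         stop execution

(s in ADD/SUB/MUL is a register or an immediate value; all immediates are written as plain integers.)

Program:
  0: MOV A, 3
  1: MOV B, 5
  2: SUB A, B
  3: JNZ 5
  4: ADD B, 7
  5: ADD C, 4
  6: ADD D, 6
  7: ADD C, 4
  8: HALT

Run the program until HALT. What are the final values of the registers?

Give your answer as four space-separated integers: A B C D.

Step 1: PC=0 exec 'MOV A, 3'. After: A=3 B=0 C=0 D=0 ZF=0 PC=1
Step 2: PC=1 exec 'MOV B, 5'. After: A=3 B=5 C=0 D=0 ZF=0 PC=2
Step 3: PC=2 exec 'SUB A, B'. After: A=-2 B=5 C=0 D=0 ZF=0 PC=3
Step 4: PC=3 exec 'JNZ 5'. After: A=-2 B=5 C=0 D=0 ZF=0 PC=5
Step 5: PC=5 exec 'ADD C, 4'. After: A=-2 B=5 C=4 D=0 ZF=0 PC=6
Step 6: PC=6 exec 'ADD D, 6'. After: A=-2 B=5 C=4 D=6 ZF=0 PC=7
Step 7: PC=7 exec 'ADD C, 4'. After: A=-2 B=5 C=8 D=6 ZF=0 PC=8
Step 8: PC=8 exec 'HALT'. After: A=-2 B=5 C=8 D=6 ZF=0 PC=8 HALTED

Answer: -2 5 8 6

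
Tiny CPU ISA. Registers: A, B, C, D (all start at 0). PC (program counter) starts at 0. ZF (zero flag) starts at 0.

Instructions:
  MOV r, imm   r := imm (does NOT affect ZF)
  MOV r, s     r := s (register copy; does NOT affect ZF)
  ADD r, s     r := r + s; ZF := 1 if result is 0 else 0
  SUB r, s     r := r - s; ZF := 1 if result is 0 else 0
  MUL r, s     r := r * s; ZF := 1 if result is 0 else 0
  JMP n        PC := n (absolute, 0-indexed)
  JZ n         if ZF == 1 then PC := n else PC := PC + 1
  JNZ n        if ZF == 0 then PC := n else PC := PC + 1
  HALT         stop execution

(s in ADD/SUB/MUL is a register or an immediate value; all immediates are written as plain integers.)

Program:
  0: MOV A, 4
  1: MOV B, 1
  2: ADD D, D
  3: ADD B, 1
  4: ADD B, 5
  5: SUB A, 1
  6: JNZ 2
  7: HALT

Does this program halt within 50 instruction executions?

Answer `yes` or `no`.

Step 1: PC=0 exec 'MOV A, 4'. After: A=4 B=0 C=0 D=0 ZF=0 PC=1
Step 2: PC=1 exec 'MOV B, 1'. After: A=4 B=1 C=0 D=0 ZF=0 PC=2
Step 3: PC=2 exec 'ADD D, D'. After: A=4 B=1 C=0 D=0 ZF=1 PC=3
Step 4: PC=3 exec 'ADD B, 1'. After: A=4 B=2 C=0 D=0 ZF=0 PC=4
Step 5: PC=4 exec 'ADD B, 5'. After: A=4 B=7 C=0 D=0 ZF=0 PC=5
Step 6: PC=5 exec 'SUB A, 1'. After: A=3 B=7 C=0 D=0 ZF=0 PC=6
Step 7: PC=6 exec 'JNZ 2'. After: A=3 B=7 C=0 D=0 ZF=0 PC=2
Step 8: PC=2 exec 'ADD D, D'. After: A=3 B=7 C=0 D=0 ZF=1 PC=3
Step 9: PC=3 exec 'ADD B, 1'. After: A=3 B=8 C=0 D=0 ZF=0 PC=4
Step 10: PC=4 exec 'ADD B, 5'. After: A=3 B=13 C=0 D=0 ZF=0 PC=5
Step 11: PC=5 exec 'SUB A, 1'. After: A=2 B=13 C=0 D=0 ZF=0 PC=6
Step 12: PC=6 exec 'JNZ 2'. After: A=2 B=13 C=0 D=0 ZF=0 PC=2
Step 13: PC=2 exec 'ADD D, D'. After: A=2 B=13 C=0 D=0 ZF=1 PC=3
Step 14: PC=3 exec 'ADD B, 1'. After: A=2 B=14 C=0 D=0 ZF=0 PC=4
Step 15: PC=4 exec 'ADD B, 5'. After: A=2 B=19 C=0 D=0 ZF=0 PC=5
Step 16: PC=5 exec 'SUB A, 1'. After: A=1 B=19 C=0 D=0 ZF=0 PC=6
Step 17: PC=6 exec 'JNZ 2'. After: A=1 B=19 C=0 D=0 ZF=0 PC=2
Step 18: PC=2 exec 'ADD D, D'. After: A=1 B=19 C=0 D=0 ZF=1 PC=3
Step 19: PC=3 exec 'ADD B, 1'. After: A=1 B=20 C=0 D=0 ZF=0 PC=4
Step 20: PC=4 exec 'ADD B, 5'. After: A=1 B=25 C=0 D=0 ZF=0 PC=5
Step 21: PC=5 exec 'SUB A, 1'. After: A=0 B=25 C=0 D=0 ZF=1 PC=6
Step 22: PC=6 exec 'JNZ 2'. After: A=0 B=25 C=0 D=0 ZF=1 PC=7
Step 23: PC=7 exec 'HALT'. After: A=0 B=25 C=0 D=0 ZF=1 PC=7 HALTED

Answer: yes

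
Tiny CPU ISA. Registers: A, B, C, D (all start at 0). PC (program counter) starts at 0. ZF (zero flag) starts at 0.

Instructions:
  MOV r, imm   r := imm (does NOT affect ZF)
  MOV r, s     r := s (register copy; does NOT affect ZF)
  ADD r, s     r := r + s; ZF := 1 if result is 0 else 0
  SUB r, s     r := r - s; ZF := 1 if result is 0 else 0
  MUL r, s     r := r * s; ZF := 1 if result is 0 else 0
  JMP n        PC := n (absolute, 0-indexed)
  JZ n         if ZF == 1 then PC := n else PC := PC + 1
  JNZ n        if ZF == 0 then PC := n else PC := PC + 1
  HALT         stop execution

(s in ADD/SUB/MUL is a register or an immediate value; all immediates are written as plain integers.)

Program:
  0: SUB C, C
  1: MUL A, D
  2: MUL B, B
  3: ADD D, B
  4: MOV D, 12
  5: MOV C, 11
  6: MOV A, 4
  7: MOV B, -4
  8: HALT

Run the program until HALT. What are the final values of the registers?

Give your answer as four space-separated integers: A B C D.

Step 1: PC=0 exec 'SUB C, C'. After: A=0 B=0 C=0 D=0 ZF=1 PC=1
Step 2: PC=1 exec 'MUL A, D'. After: A=0 B=0 C=0 D=0 ZF=1 PC=2
Step 3: PC=2 exec 'MUL B, B'. After: A=0 B=0 C=0 D=0 ZF=1 PC=3
Step 4: PC=3 exec 'ADD D, B'. After: A=0 B=0 C=0 D=0 ZF=1 PC=4
Step 5: PC=4 exec 'MOV D, 12'. After: A=0 B=0 C=0 D=12 ZF=1 PC=5
Step 6: PC=5 exec 'MOV C, 11'. After: A=0 B=0 C=11 D=12 ZF=1 PC=6
Step 7: PC=6 exec 'MOV A, 4'. After: A=4 B=0 C=11 D=12 ZF=1 PC=7
Step 8: PC=7 exec 'MOV B, -4'. After: A=4 B=-4 C=11 D=12 ZF=1 PC=8
Step 9: PC=8 exec 'HALT'. After: A=4 B=-4 C=11 D=12 ZF=1 PC=8 HALTED

Answer: 4 -4 11 12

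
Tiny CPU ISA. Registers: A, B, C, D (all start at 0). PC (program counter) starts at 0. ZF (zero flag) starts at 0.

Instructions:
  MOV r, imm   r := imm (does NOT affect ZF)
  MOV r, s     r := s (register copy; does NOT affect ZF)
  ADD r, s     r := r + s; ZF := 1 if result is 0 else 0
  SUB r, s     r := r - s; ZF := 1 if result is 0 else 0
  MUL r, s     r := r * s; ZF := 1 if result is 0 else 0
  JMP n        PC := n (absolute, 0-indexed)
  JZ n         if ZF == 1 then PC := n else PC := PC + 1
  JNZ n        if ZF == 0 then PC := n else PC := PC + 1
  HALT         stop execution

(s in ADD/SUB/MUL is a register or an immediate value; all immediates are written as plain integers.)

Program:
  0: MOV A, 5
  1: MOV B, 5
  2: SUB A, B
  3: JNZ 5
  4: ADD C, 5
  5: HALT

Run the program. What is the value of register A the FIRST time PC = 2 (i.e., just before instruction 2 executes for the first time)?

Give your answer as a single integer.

Step 1: PC=0 exec 'MOV A, 5'. After: A=5 B=0 C=0 D=0 ZF=0 PC=1
Step 2: PC=1 exec 'MOV B, 5'. After: A=5 B=5 C=0 D=0 ZF=0 PC=2
First time PC=2: A=5

5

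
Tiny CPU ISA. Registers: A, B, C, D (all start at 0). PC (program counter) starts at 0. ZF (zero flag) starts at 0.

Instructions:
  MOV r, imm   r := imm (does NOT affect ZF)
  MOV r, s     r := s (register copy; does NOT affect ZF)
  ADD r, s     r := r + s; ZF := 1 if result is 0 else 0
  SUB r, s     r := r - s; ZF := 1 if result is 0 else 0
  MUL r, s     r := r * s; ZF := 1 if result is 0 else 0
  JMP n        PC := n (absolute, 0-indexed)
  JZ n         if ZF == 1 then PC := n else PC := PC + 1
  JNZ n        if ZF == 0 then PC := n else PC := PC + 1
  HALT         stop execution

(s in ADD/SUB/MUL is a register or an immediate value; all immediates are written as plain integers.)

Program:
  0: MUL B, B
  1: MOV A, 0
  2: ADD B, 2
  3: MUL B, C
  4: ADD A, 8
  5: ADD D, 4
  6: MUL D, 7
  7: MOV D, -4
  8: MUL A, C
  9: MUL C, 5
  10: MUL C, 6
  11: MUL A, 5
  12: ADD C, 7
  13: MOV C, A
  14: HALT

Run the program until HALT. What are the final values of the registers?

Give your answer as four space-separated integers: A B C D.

Answer: 0 0 0 -4

Derivation:
Step 1: PC=0 exec 'MUL B, B'. After: A=0 B=0 C=0 D=0 ZF=1 PC=1
Step 2: PC=1 exec 'MOV A, 0'. After: A=0 B=0 C=0 D=0 ZF=1 PC=2
Step 3: PC=2 exec 'ADD B, 2'. After: A=0 B=2 C=0 D=0 ZF=0 PC=3
Step 4: PC=3 exec 'MUL B, C'. After: A=0 B=0 C=0 D=0 ZF=1 PC=4
Step 5: PC=4 exec 'ADD A, 8'. After: A=8 B=0 C=0 D=0 ZF=0 PC=5
Step 6: PC=5 exec 'ADD D, 4'. After: A=8 B=0 C=0 D=4 ZF=0 PC=6
Step 7: PC=6 exec 'MUL D, 7'. After: A=8 B=0 C=0 D=28 ZF=0 PC=7
Step 8: PC=7 exec 'MOV D, -4'. After: A=8 B=0 C=0 D=-4 ZF=0 PC=8
Step 9: PC=8 exec 'MUL A, C'. After: A=0 B=0 C=0 D=-4 ZF=1 PC=9
Step 10: PC=9 exec 'MUL C, 5'. After: A=0 B=0 C=0 D=-4 ZF=1 PC=10
Step 11: PC=10 exec 'MUL C, 6'. After: A=0 B=0 C=0 D=-4 ZF=1 PC=11
Step 12: PC=11 exec 'MUL A, 5'. After: A=0 B=0 C=0 D=-4 ZF=1 PC=12
Step 13: PC=12 exec 'ADD C, 7'. After: A=0 B=0 C=7 D=-4 ZF=0 PC=13
Step 14: PC=13 exec 'MOV C, A'. After: A=0 B=0 C=0 D=-4 ZF=0 PC=14
Step 15: PC=14 exec 'HALT'. After: A=0 B=0 C=0 D=-4 ZF=0 PC=14 HALTED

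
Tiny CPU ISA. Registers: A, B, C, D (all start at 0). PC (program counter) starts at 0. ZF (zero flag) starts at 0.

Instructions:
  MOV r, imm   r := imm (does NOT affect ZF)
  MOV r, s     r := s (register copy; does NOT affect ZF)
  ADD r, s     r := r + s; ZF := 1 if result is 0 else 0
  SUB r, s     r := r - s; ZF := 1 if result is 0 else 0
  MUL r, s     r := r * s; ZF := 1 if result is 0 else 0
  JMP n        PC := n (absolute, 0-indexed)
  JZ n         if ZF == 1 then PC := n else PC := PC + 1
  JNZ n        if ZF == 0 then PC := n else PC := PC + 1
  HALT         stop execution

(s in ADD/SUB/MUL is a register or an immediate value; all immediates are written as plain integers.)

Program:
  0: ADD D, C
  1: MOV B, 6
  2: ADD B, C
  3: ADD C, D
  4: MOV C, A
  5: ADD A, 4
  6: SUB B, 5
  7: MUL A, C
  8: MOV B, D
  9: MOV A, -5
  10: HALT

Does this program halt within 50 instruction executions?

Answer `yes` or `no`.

Step 1: PC=0 exec 'ADD D, C'. After: A=0 B=0 C=0 D=0 ZF=1 PC=1
Step 2: PC=1 exec 'MOV B, 6'. After: A=0 B=6 C=0 D=0 ZF=1 PC=2
Step 3: PC=2 exec 'ADD B, C'. After: A=0 B=6 C=0 D=0 ZF=0 PC=3
Step 4: PC=3 exec 'ADD C, D'. After: A=0 B=6 C=0 D=0 ZF=1 PC=4
Step 5: PC=4 exec 'MOV C, A'. After: A=0 B=6 C=0 D=0 ZF=1 PC=5
Step 6: PC=5 exec 'ADD A, 4'. After: A=4 B=6 C=0 D=0 ZF=0 PC=6
Step 7: PC=6 exec 'SUB B, 5'. After: A=4 B=1 C=0 D=0 ZF=0 PC=7
Step 8: PC=7 exec 'MUL A, C'. After: A=0 B=1 C=0 D=0 ZF=1 PC=8
Step 9: PC=8 exec 'MOV B, D'. After: A=0 B=0 C=0 D=0 ZF=1 PC=9
Step 10: PC=9 exec 'MOV A, -5'. After: A=-5 B=0 C=0 D=0 ZF=1 PC=10
Step 11: PC=10 exec 'HALT'. After: A=-5 B=0 C=0 D=0 ZF=1 PC=10 HALTED

Answer: yes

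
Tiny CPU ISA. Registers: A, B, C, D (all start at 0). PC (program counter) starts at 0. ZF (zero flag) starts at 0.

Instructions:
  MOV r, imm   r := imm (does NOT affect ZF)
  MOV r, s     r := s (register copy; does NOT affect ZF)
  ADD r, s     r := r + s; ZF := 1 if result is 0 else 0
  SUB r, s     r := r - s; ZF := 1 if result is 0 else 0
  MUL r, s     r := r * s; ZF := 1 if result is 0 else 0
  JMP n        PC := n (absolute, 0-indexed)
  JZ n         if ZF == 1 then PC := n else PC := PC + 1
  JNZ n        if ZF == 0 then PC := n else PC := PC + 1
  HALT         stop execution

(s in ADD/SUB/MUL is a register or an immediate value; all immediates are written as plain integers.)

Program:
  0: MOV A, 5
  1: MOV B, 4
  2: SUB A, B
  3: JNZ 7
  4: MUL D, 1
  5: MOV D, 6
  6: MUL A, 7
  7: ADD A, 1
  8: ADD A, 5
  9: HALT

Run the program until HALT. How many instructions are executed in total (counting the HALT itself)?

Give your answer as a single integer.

Step 1: PC=0 exec 'MOV A, 5'. After: A=5 B=0 C=0 D=0 ZF=0 PC=1
Step 2: PC=1 exec 'MOV B, 4'. After: A=5 B=4 C=0 D=0 ZF=0 PC=2
Step 3: PC=2 exec 'SUB A, B'. After: A=1 B=4 C=0 D=0 ZF=0 PC=3
Step 4: PC=3 exec 'JNZ 7'. After: A=1 B=4 C=0 D=0 ZF=0 PC=7
Step 5: PC=7 exec 'ADD A, 1'. After: A=2 B=4 C=0 D=0 ZF=0 PC=8
Step 6: PC=8 exec 'ADD A, 5'. After: A=7 B=4 C=0 D=0 ZF=0 PC=9
Step 7: PC=9 exec 'HALT'. After: A=7 B=4 C=0 D=0 ZF=0 PC=9 HALTED
Total instructions executed: 7

Answer: 7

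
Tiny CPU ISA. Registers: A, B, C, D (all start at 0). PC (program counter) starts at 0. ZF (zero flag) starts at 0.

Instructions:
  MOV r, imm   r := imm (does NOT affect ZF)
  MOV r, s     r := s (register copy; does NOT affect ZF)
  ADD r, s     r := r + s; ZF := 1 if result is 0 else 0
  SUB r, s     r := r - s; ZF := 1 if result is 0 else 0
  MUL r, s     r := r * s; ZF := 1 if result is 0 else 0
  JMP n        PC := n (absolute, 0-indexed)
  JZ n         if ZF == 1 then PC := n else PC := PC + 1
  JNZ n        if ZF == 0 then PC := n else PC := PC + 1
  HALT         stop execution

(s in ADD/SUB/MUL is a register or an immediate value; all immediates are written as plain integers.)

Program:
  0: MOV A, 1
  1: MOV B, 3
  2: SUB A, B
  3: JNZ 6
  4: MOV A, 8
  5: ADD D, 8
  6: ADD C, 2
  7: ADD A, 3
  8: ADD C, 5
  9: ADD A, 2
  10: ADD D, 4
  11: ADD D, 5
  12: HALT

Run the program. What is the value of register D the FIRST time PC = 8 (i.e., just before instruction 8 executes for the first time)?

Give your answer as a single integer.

Step 1: PC=0 exec 'MOV A, 1'. After: A=1 B=0 C=0 D=0 ZF=0 PC=1
Step 2: PC=1 exec 'MOV B, 3'. After: A=1 B=3 C=0 D=0 ZF=0 PC=2
Step 3: PC=2 exec 'SUB A, B'. After: A=-2 B=3 C=0 D=0 ZF=0 PC=3
Step 4: PC=3 exec 'JNZ 6'. After: A=-2 B=3 C=0 D=0 ZF=0 PC=6
Step 5: PC=6 exec 'ADD C, 2'. After: A=-2 B=3 C=2 D=0 ZF=0 PC=7
Step 6: PC=7 exec 'ADD A, 3'. After: A=1 B=3 C=2 D=0 ZF=0 PC=8
First time PC=8: D=0

0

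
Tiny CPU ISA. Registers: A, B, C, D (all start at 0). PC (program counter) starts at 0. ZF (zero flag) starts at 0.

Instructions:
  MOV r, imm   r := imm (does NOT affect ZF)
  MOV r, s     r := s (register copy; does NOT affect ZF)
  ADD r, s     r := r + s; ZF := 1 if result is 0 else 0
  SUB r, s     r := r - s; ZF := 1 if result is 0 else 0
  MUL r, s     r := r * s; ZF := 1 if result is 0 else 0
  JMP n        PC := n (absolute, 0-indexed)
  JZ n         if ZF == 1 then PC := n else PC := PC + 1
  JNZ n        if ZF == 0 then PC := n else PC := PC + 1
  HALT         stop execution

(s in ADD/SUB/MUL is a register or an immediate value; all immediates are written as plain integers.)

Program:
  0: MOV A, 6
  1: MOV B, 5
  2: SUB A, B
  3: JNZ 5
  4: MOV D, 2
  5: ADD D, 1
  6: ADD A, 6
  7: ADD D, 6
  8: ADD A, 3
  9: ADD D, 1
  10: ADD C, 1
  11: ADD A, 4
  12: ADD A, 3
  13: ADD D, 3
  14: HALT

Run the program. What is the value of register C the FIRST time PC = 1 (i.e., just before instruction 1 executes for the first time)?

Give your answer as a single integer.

Step 1: PC=0 exec 'MOV A, 6'. After: A=6 B=0 C=0 D=0 ZF=0 PC=1
First time PC=1: C=0

0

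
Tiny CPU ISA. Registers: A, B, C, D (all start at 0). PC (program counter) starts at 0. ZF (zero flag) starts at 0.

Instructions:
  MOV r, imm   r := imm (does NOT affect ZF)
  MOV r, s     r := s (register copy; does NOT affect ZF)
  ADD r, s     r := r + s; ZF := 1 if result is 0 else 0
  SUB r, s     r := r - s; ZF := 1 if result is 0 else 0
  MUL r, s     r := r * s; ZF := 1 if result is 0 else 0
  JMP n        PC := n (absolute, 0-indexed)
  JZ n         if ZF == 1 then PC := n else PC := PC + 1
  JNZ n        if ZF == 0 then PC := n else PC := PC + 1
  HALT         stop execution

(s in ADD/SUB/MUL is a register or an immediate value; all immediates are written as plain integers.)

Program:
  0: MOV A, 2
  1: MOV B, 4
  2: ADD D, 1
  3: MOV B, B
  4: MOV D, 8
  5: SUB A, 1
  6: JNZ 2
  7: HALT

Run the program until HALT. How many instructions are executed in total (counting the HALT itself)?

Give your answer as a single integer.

Answer: 13

Derivation:
Step 1: PC=0 exec 'MOV A, 2'. After: A=2 B=0 C=0 D=0 ZF=0 PC=1
Step 2: PC=1 exec 'MOV B, 4'. After: A=2 B=4 C=0 D=0 ZF=0 PC=2
Step 3: PC=2 exec 'ADD D, 1'. After: A=2 B=4 C=0 D=1 ZF=0 PC=3
Step 4: PC=3 exec 'MOV B, B'. After: A=2 B=4 C=0 D=1 ZF=0 PC=4
Step 5: PC=4 exec 'MOV D, 8'. After: A=2 B=4 C=0 D=8 ZF=0 PC=5
Step 6: PC=5 exec 'SUB A, 1'. After: A=1 B=4 C=0 D=8 ZF=0 PC=6
Step 7: PC=6 exec 'JNZ 2'. After: A=1 B=4 C=0 D=8 ZF=0 PC=2
Step 8: PC=2 exec 'ADD D, 1'. After: A=1 B=4 C=0 D=9 ZF=0 PC=3
Step 9: PC=3 exec 'MOV B, B'. After: A=1 B=4 C=0 D=9 ZF=0 PC=4
Step 10: PC=4 exec 'MOV D, 8'. After: A=1 B=4 C=0 D=8 ZF=0 PC=5
Step 11: PC=5 exec 'SUB A, 1'. After: A=0 B=4 C=0 D=8 ZF=1 PC=6
Step 12: PC=6 exec 'JNZ 2'. After: A=0 B=4 C=0 D=8 ZF=1 PC=7
Step 13: PC=7 exec 'HALT'. After: A=0 B=4 C=0 D=8 ZF=1 PC=7 HALTED
Total instructions executed: 13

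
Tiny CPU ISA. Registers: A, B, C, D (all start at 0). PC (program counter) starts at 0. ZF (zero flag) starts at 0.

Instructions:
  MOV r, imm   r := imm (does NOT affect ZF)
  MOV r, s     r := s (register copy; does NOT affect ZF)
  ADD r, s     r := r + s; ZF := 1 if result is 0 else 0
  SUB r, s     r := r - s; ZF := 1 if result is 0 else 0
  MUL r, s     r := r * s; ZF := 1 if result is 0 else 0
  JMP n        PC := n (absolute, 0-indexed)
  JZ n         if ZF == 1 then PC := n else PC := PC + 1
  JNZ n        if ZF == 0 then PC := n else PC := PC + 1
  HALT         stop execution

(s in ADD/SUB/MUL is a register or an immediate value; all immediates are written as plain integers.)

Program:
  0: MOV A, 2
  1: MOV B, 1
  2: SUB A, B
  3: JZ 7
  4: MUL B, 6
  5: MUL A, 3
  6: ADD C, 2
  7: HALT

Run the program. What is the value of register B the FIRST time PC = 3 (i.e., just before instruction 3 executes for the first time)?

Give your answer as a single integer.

Step 1: PC=0 exec 'MOV A, 2'. After: A=2 B=0 C=0 D=0 ZF=0 PC=1
Step 2: PC=1 exec 'MOV B, 1'. After: A=2 B=1 C=0 D=0 ZF=0 PC=2
Step 3: PC=2 exec 'SUB A, B'. After: A=1 B=1 C=0 D=0 ZF=0 PC=3
First time PC=3: B=1

1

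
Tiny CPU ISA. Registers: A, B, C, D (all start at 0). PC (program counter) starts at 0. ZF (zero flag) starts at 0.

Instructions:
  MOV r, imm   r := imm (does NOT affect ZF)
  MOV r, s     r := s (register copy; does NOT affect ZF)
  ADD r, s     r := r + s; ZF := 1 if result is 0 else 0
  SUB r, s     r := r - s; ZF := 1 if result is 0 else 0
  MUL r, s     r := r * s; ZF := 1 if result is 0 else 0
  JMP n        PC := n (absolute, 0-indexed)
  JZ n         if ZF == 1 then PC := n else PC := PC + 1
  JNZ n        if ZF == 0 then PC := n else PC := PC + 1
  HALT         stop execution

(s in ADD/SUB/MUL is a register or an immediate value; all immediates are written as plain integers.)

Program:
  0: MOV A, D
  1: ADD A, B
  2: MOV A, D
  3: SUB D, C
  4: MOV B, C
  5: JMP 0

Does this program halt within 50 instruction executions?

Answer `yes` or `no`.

Step 1: PC=0 exec 'MOV A, D'. After: A=0 B=0 C=0 D=0 ZF=0 PC=1
Step 2: PC=1 exec 'ADD A, B'. After: A=0 B=0 C=0 D=0 ZF=1 PC=2
Step 3: PC=2 exec 'MOV A, D'. After: A=0 B=0 C=0 D=0 ZF=1 PC=3
Step 4: PC=3 exec 'SUB D, C'. After: A=0 B=0 C=0 D=0 ZF=1 PC=4
Step 5: PC=4 exec 'MOV B, C'. After: A=0 B=0 C=0 D=0 ZF=1 PC=5
Step 6: PC=5 exec 'JMP 0'. After: A=0 B=0 C=0 D=0 ZF=1 PC=0
Step 7: PC=0 exec 'MOV A, D'. After: A=0 B=0 C=0 D=0 ZF=1 PC=1
Step 8: PC=1 exec 'ADD A, B'. After: A=0 B=0 C=0 D=0 ZF=1 PC=2
State after step 8 equals state after step 2: the program is in a cycle of length 6 and will never halt.

Answer: no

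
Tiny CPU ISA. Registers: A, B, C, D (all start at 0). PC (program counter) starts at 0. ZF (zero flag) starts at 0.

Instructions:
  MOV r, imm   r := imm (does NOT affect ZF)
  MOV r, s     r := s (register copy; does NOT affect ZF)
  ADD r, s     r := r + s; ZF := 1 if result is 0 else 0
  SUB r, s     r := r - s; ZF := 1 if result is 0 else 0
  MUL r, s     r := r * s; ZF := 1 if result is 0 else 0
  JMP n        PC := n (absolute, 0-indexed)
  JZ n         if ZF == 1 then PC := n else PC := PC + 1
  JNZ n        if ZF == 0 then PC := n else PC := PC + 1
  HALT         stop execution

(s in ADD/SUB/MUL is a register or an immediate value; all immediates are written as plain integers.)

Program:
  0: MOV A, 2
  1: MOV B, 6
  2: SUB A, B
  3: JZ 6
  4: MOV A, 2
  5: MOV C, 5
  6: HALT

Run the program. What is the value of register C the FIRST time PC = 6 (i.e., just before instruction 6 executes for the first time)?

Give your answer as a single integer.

Step 1: PC=0 exec 'MOV A, 2'. After: A=2 B=0 C=0 D=0 ZF=0 PC=1
Step 2: PC=1 exec 'MOV B, 6'. After: A=2 B=6 C=0 D=0 ZF=0 PC=2
Step 3: PC=2 exec 'SUB A, B'. After: A=-4 B=6 C=0 D=0 ZF=0 PC=3
Step 4: PC=3 exec 'JZ 6'. After: A=-4 B=6 C=0 D=0 ZF=0 PC=4
Step 5: PC=4 exec 'MOV A, 2'. After: A=2 B=6 C=0 D=0 ZF=0 PC=5
Step 6: PC=5 exec 'MOV C, 5'. After: A=2 B=6 C=5 D=0 ZF=0 PC=6
First time PC=6: C=5

5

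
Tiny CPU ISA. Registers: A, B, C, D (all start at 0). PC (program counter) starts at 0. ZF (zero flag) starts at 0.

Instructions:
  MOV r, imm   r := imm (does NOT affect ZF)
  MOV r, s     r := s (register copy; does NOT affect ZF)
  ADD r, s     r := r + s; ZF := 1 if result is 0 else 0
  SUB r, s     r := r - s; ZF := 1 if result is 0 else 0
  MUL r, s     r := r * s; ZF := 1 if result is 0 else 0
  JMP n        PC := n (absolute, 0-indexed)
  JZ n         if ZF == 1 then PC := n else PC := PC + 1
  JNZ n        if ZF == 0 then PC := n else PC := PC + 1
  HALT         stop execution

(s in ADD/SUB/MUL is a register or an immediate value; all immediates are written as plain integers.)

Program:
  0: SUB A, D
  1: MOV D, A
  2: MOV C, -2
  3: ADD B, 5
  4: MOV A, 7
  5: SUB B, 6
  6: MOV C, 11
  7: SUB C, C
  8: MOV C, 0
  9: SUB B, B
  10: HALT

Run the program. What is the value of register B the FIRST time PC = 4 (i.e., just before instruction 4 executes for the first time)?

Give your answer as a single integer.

Step 1: PC=0 exec 'SUB A, D'. After: A=0 B=0 C=0 D=0 ZF=1 PC=1
Step 2: PC=1 exec 'MOV D, A'. After: A=0 B=0 C=0 D=0 ZF=1 PC=2
Step 3: PC=2 exec 'MOV C, -2'. After: A=0 B=0 C=-2 D=0 ZF=1 PC=3
Step 4: PC=3 exec 'ADD B, 5'. After: A=0 B=5 C=-2 D=0 ZF=0 PC=4
First time PC=4: B=5

5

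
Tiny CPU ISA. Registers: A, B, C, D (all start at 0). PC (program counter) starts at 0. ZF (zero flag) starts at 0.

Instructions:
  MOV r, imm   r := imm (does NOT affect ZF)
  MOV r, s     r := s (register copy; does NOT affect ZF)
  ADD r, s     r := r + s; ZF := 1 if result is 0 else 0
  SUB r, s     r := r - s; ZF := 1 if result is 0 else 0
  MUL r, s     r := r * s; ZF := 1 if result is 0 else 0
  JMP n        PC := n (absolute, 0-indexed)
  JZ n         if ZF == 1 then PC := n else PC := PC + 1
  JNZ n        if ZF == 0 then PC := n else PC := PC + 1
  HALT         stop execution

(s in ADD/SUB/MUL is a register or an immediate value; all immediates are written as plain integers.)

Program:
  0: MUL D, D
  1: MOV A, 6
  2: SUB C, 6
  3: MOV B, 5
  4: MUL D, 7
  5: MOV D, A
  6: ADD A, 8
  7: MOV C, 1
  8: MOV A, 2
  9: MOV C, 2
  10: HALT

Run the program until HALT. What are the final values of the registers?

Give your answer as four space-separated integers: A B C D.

Step 1: PC=0 exec 'MUL D, D'. After: A=0 B=0 C=0 D=0 ZF=1 PC=1
Step 2: PC=1 exec 'MOV A, 6'. After: A=6 B=0 C=0 D=0 ZF=1 PC=2
Step 3: PC=2 exec 'SUB C, 6'. After: A=6 B=0 C=-6 D=0 ZF=0 PC=3
Step 4: PC=3 exec 'MOV B, 5'. After: A=6 B=5 C=-6 D=0 ZF=0 PC=4
Step 5: PC=4 exec 'MUL D, 7'. After: A=6 B=5 C=-6 D=0 ZF=1 PC=5
Step 6: PC=5 exec 'MOV D, A'. After: A=6 B=5 C=-6 D=6 ZF=1 PC=6
Step 7: PC=6 exec 'ADD A, 8'. After: A=14 B=5 C=-6 D=6 ZF=0 PC=7
Step 8: PC=7 exec 'MOV C, 1'. After: A=14 B=5 C=1 D=6 ZF=0 PC=8
Step 9: PC=8 exec 'MOV A, 2'. After: A=2 B=5 C=1 D=6 ZF=0 PC=9
Step 10: PC=9 exec 'MOV C, 2'. After: A=2 B=5 C=2 D=6 ZF=0 PC=10
Step 11: PC=10 exec 'HALT'. After: A=2 B=5 C=2 D=6 ZF=0 PC=10 HALTED

Answer: 2 5 2 6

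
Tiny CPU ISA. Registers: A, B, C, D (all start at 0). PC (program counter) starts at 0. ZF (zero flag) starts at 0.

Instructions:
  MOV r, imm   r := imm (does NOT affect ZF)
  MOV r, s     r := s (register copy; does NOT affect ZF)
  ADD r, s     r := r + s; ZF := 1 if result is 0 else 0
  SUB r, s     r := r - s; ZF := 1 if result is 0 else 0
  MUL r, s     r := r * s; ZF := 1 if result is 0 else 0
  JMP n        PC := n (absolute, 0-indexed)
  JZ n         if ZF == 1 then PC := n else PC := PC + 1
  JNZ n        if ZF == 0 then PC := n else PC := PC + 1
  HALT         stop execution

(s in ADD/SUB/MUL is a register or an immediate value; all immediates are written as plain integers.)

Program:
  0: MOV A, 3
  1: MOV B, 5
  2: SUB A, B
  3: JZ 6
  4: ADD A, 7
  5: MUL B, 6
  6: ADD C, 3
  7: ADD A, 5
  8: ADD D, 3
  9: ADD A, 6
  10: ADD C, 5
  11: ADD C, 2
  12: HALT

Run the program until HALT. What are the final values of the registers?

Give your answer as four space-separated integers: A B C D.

Step 1: PC=0 exec 'MOV A, 3'. After: A=3 B=0 C=0 D=0 ZF=0 PC=1
Step 2: PC=1 exec 'MOV B, 5'. After: A=3 B=5 C=0 D=0 ZF=0 PC=2
Step 3: PC=2 exec 'SUB A, B'. After: A=-2 B=5 C=0 D=0 ZF=0 PC=3
Step 4: PC=3 exec 'JZ 6'. After: A=-2 B=5 C=0 D=0 ZF=0 PC=4
Step 5: PC=4 exec 'ADD A, 7'. After: A=5 B=5 C=0 D=0 ZF=0 PC=5
Step 6: PC=5 exec 'MUL B, 6'. After: A=5 B=30 C=0 D=0 ZF=0 PC=6
Step 7: PC=6 exec 'ADD C, 3'. After: A=5 B=30 C=3 D=0 ZF=0 PC=7
Step 8: PC=7 exec 'ADD A, 5'. After: A=10 B=30 C=3 D=0 ZF=0 PC=8
Step 9: PC=8 exec 'ADD D, 3'. After: A=10 B=30 C=3 D=3 ZF=0 PC=9
Step 10: PC=9 exec 'ADD A, 6'. After: A=16 B=30 C=3 D=3 ZF=0 PC=10
Step 11: PC=10 exec 'ADD C, 5'. After: A=16 B=30 C=8 D=3 ZF=0 PC=11
Step 12: PC=11 exec 'ADD C, 2'. After: A=16 B=30 C=10 D=3 ZF=0 PC=12
Step 13: PC=12 exec 'HALT'. After: A=16 B=30 C=10 D=3 ZF=0 PC=12 HALTED

Answer: 16 30 10 3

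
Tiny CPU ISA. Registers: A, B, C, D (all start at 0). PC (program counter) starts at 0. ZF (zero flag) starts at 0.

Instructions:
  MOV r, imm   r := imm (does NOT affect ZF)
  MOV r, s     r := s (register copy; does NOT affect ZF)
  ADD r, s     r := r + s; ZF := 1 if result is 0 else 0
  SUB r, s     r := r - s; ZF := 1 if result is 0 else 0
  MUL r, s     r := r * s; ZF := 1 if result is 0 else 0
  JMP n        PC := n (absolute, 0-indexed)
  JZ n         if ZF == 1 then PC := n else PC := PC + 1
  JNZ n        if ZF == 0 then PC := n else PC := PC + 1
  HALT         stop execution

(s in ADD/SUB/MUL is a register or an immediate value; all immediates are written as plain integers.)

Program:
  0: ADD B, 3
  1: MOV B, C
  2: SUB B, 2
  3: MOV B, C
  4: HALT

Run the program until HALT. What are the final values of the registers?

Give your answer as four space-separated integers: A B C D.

Step 1: PC=0 exec 'ADD B, 3'. After: A=0 B=3 C=0 D=0 ZF=0 PC=1
Step 2: PC=1 exec 'MOV B, C'. After: A=0 B=0 C=0 D=0 ZF=0 PC=2
Step 3: PC=2 exec 'SUB B, 2'. After: A=0 B=-2 C=0 D=0 ZF=0 PC=3
Step 4: PC=3 exec 'MOV B, C'. After: A=0 B=0 C=0 D=0 ZF=0 PC=4
Step 5: PC=4 exec 'HALT'. After: A=0 B=0 C=0 D=0 ZF=0 PC=4 HALTED

Answer: 0 0 0 0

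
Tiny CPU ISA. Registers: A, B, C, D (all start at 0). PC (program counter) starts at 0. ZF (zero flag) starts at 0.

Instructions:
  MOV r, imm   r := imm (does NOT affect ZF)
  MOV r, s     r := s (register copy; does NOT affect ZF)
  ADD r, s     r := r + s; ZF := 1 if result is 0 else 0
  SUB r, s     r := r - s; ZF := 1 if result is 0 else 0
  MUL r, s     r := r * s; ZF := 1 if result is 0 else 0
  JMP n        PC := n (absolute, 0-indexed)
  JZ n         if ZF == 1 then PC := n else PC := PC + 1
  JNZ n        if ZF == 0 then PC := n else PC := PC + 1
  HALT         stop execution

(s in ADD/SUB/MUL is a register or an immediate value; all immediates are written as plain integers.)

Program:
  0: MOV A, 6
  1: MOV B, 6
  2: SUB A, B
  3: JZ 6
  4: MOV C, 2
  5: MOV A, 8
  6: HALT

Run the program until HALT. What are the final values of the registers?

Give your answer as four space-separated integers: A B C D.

Step 1: PC=0 exec 'MOV A, 6'. After: A=6 B=0 C=0 D=0 ZF=0 PC=1
Step 2: PC=1 exec 'MOV B, 6'. After: A=6 B=6 C=0 D=0 ZF=0 PC=2
Step 3: PC=2 exec 'SUB A, B'. After: A=0 B=6 C=0 D=0 ZF=1 PC=3
Step 4: PC=3 exec 'JZ 6'. After: A=0 B=6 C=0 D=0 ZF=1 PC=6
Step 5: PC=6 exec 'HALT'. After: A=0 B=6 C=0 D=0 ZF=1 PC=6 HALTED

Answer: 0 6 0 0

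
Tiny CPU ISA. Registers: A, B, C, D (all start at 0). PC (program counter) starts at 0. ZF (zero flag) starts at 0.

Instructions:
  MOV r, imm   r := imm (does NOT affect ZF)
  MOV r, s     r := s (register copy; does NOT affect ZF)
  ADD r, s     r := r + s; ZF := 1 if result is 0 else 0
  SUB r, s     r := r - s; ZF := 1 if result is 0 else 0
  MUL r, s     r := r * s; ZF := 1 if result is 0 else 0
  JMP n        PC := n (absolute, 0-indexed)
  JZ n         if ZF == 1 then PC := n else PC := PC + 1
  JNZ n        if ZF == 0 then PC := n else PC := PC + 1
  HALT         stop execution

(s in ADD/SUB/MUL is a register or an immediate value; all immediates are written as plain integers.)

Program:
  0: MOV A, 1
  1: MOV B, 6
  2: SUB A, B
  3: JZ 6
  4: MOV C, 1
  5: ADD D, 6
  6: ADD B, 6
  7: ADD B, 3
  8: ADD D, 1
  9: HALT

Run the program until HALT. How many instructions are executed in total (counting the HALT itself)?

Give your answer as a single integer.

Step 1: PC=0 exec 'MOV A, 1'. After: A=1 B=0 C=0 D=0 ZF=0 PC=1
Step 2: PC=1 exec 'MOV B, 6'. After: A=1 B=6 C=0 D=0 ZF=0 PC=2
Step 3: PC=2 exec 'SUB A, B'. After: A=-5 B=6 C=0 D=0 ZF=0 PC=3
Step 4: PC=3 exec 'JZ 6'. After: A=-5 B=6 C=0 D=0 ZF=0 PC=4
Step 5: PC=4 exec 'MOV C, 1'. After: A=-5 B=6 C=1 D=0 ZF=0 PC=5
Step 6: PC=5 exec 'ADD D, 6'. After: A=-5 B=6 C=1 D=6 ZF=0 PC=6
Step 7: PC=6 exec 'ADD B, 6'. After: A=-5 B=12 C=1 D=6 ZF=0 PC=7
Step 8: PC=7 exec 'ADD B, 3'. After: A=-5 B=15 C=1 D=6 ZF=0 PC=8
Step 9: PC=8 exec 'ADD D, 1'. After: A=-5 B=15 C=1 D=7 ZF=0 PC=9
Step 10: PC=9 exec 'HALT'. After: A=-5 B=15 C=1 D=7 ZF=0 PC=9 HALTED
Total instructions executed: 10

Answer: 10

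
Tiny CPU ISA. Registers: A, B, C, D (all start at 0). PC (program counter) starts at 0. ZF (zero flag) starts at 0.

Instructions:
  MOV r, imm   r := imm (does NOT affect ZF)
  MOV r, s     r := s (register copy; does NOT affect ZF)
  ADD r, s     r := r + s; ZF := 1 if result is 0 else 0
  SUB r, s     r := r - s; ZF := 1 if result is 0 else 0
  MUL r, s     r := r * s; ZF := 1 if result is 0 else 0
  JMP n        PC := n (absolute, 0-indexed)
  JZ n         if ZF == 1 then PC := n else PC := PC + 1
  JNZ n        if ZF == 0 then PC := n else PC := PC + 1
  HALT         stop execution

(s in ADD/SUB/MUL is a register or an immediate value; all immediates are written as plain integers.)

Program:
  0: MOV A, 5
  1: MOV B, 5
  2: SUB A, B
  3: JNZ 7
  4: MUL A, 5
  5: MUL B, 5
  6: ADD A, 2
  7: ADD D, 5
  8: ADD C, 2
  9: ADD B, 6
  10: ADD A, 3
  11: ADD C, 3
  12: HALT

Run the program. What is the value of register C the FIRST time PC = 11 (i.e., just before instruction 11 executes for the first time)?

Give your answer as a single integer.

Step 1: PC=0 exec 'MOV A, 5'. After: A=5 B=0 C=0 D=0 ZF=0 PC=1
Step 2: PC=1 exec 'MOV B, 5'. After: A=5 B=5 C=0 D=0 ZF=0 PC=2
Step 3: PC=2 exec 'SUB A, B'. After: A=0 B=5 C=0 D=0 ZF=1 PC=3
Step 4: PC=3 exec 'JNZ 7'. After: A=0 B=5 C=0 D=0 ZF=1 PC=4
Step 5: PC=4 exec 'MUL A, 5'. After: A=0 B=5 C=0 D=0 ZF=1 PC=5
Step 6: PC=5 exec 'MUL B, 5'. After: A=0 B=25 C=0 D=0 ZF=0 PC=6
Step 7: PC=6 exec 'ADD A, 2'. After: A=2 B=25 C=0 D=0 ZF=0 PC=7
Step 8: PC=7 exec 'ADD D, 5'. After: A=2 B=25 C=0 D=5 ZF=0 PC=8
Step 9: PC=8 exec 'ADD C, 2'. After: A=2 B=25 C=2 D=5 ZF=0 PC=9
Step 10: PC=9 exec 'ADD B, 6'. After: A=2 B=31 C=2 D=5 ZF=0 PC=10
Step 11: PC=10 exec 'ADD A, 3'. After: A=5 B=31 C=2 D=5 ZF=0 PC=11
First time PC=11: C=2

2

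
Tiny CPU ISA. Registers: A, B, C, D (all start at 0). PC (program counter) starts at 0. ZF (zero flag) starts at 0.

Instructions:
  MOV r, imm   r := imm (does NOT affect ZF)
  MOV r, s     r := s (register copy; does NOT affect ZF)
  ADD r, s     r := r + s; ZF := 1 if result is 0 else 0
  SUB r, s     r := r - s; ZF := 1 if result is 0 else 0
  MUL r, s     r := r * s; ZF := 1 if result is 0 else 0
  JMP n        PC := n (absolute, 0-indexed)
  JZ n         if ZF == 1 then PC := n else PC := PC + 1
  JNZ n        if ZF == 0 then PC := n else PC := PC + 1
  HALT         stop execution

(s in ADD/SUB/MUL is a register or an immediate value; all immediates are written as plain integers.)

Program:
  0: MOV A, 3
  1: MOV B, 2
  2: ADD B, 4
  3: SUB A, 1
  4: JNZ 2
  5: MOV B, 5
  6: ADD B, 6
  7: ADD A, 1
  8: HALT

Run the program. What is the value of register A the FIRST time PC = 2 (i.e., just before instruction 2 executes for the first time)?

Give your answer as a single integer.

Step 1: PC=0 exec 'MOV A, 3'. After: A=3 B=0 C=0 D=0 ZF=0 PC=1
Step 2: PC=1 exec 'MOV B, 2'. After: A=3 B=2 C=0 D=0 ZF=0 PC=2
First time PC=2: A=3

3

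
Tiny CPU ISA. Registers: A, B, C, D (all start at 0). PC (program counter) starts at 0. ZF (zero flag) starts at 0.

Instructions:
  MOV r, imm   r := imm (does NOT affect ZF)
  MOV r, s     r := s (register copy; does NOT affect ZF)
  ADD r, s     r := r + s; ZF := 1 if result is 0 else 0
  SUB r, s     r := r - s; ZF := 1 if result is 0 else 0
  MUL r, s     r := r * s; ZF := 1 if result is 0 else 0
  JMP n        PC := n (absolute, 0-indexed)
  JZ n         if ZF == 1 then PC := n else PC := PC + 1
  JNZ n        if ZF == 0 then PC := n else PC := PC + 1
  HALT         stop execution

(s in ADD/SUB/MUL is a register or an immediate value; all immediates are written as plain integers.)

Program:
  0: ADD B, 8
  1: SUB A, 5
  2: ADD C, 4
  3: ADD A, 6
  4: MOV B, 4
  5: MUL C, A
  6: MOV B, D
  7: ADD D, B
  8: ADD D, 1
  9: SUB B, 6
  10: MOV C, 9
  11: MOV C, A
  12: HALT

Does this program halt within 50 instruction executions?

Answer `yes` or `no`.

Answer: yes

Derivation:
Step 1: PC=0 exec 'ADD B, 8'. After: A=0 B=8 C=0 D=0 ZF=0 PC=1
Step 2: PC=1 exec 'SUB A, 5'. After: A=-5 B=8 C=0 D=0 ZF=0 PC=2
Step 3: PC=2 exec 'ADD C, 4'. After: A=-5 B=8 C=4 D=0 ZF=0 PC=3
Step 4: PC=3 exec 'ADD A, 6'. After: A=1 B=8 C=4 D=0 ZF=0 PC=4
Step 5: PC=4 exec 'MOV B, 4'. After: A=1 B=4 C=4 D=0 ZF=0 PC=5
Step 6: PC=5 exec 'MUL C, A'. After: A=1 B=4 C=4 D=0 ZF=0 PC=6
Step 7: PC=6 exec 'MOV B, D'. After: A=1 B=0 C=4 D=0 ZF=0 PC=7
Step 8: PC=7 exec 'ADD D, B'. After: A=1 B=0 C=4 D=0 ZF=1 PC=8
Step 9: PC=8 exec 'ADD D, 1'. After: A=1 B=0 C=4 D=1 ZF=0 PC=9
Step 10: PC=9 exec 'SUB B, 6'. After: A=1 B=-6 C=4 D=1 ZF=0 PC=10
Step 11: PC=10 exec 'MOV C, 9'. After: A=1 B=-6 C=9 D=1 ZF=0 PC=11
Step 12: PC=11 exec 'MOV C, A'. After: A=1 B=-6 C=1 D=1 ZF=0 PC=12
Step 13: PC=12 exec 'HALT'. After: A=1 B=-6 C=1 D=1 ZF=0 PC=12 HALTED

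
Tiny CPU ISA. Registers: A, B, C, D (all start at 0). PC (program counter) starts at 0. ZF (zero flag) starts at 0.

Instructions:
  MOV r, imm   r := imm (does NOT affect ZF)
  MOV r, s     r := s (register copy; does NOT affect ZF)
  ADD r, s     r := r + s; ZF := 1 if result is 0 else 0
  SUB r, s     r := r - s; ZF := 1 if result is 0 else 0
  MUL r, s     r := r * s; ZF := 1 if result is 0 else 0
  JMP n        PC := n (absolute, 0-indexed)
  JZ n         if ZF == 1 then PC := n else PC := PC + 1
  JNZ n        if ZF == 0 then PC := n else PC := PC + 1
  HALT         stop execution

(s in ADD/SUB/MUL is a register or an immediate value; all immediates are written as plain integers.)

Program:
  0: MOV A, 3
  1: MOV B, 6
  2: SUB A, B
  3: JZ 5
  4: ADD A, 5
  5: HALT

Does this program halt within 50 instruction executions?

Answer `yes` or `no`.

Answer: yes

Derivation:
Step 1: PC=0 exec 'MOV A, 3'. After: A=3 B=0 C=0 D=0 ZF=0 PC=1
Step 2: PC=1 exec 'MOV B, 6'. After: A=3 B=6 C=0 D=0 ZF=0 PC=2
Step 3: PC=2 exec 'SUB A, B'. After: A=-3 B=6 C=0 D=0 ZF=0 PC=3
Step 4: PC=3 exec 'JZ 5'. After: A=-3 B=6 C=0 D=0 ZF=0 PC=4
Step 5: PC=4 exec 'ADD A, 5'. After: A=2 B=6 C=0 D=0 ZF=0 PC=5
Step 6: PC=5 exec 'HALT'. After: A=2 B=6 C=0 D=0 ZF=0 PC=5 HALTED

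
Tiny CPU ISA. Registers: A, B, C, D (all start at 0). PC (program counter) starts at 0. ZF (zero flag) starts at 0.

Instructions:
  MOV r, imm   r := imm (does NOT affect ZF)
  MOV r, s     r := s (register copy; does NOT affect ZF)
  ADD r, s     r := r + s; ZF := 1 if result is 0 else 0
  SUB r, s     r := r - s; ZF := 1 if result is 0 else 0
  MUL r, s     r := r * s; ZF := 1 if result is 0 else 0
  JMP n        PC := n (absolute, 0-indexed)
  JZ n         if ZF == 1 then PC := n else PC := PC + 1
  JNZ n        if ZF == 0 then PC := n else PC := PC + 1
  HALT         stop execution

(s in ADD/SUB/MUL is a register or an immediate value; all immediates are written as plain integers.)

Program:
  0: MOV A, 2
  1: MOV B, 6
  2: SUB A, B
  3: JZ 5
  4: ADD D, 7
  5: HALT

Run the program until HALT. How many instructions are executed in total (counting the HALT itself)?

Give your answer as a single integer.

Answer: 6

Derivation:
Step 1: PC=0 exec 'MOV A, 2'. After: A=2 B=0 C=0 D=0 ZF=0 PC=1
Step 2: PC=1 exec 'MOV B, 6'. After: A=2 B=6 C=0 D=0 ZF=0 PC=2
Step 3: PC=2 exec 'SUB A, B'. After: A=-4 B=6 C=0 D=0 ZF=0 PC=3
Step 4: PC=3 exec 'JZ 5'. After: A=-4 B=6 C=0 D=0 ZF=0 PC=4
Step 5: PC=4 exec 'ADD D, 7'. After: A=-4 B=6 C=0 D=7 ZF=0 PC=5
Step 6: PC=5 exec 'HALT'. After: A=-4 B=6 C=0 D=7 ZF=0 PC=5 HALTED
Total instructions executed: 6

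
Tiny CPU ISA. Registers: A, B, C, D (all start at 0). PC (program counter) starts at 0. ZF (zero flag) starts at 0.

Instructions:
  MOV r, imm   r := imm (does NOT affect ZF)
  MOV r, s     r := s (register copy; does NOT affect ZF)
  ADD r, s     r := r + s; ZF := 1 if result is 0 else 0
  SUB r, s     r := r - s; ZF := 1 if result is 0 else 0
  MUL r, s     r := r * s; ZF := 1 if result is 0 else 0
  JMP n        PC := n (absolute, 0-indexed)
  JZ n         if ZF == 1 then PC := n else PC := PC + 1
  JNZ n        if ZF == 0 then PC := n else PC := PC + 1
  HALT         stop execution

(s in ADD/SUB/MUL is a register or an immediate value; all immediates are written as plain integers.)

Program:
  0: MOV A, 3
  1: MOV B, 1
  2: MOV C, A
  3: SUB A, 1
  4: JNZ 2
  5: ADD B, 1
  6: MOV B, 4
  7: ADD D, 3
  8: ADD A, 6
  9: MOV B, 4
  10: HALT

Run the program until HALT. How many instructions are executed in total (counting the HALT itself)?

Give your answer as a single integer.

Step 1: PC=0 exec 'MOV A, 3'. After: A=3 B=0 C=0 D=0 ZF=0 PC=1
Step 2: PC=1 exec 'MOV B, 1'. After: A=3 B=1 C=0 D=0 ZF=0 PC=2
Step 3: PC=2 exec 'MOV C, A'. After: A=3 B=1 C=3 D=0 ZF=0 PC=3
Step 4: PC=3 exec 'SUB A, 1'. After: A=2 B=1 C=3 D=0 ZF=0 PC=4
Step 5: PC=4 exec 'JNZ 2'. After: A=2 B=1 C=3 D=0 ZF=0 PC=2
Step 6: PC=2 exec 'MOV C, A'. After: A=2 B=1 C=2 D=0 ZF=0 PC=3
Step 7: PC=3 exec 'SUB A, 1'. After: A=1 B=1 C=2 D=0 ZF=0 PC=4
Step 8: PC=4 exec 'JNZ 2'. After: A=1 B=1 C=2 D=0 ZF=0 PC=2
Step 9: PC=2 exec 'MOV C, A'. After: A=1 B=1 C=1 D=0 ZF=0 PC=3
Step 10: PC=3 exec 'SUB A, 1'. After: A=0 B=1 C=1 D=0 ZF=1 PC=4
Step 11: PC=4 exec 'JNZ 2'. After: A=0 B=1 C=1 D=0 ZF=1 PC=5
Step 12: PC=5 exec 'ADD B, 1'. After: A=0 B=2 C=1 D=0 ZF=0 PC=6
Step 13: PC=6 exec 'MOV B, 4'. After: A=0 B=4 C=1 D=0 ZF=0 PC=7
Step 14: PC=7 exec 'ADD D, 3'. After: A=0 B=4 C=1 D=3 ZF=0 PC=8
Step 15: PC=8 exec 'ADD A, 6'. After: A=6 B=4 C=1 D=3 ZF=0 PC=9
Step 16: PC=9 exec 'MOV B, 4'. After: A=6 B=4 C=1 D=3 ZF=0 PC=10
Step 17: PC=10 exec 'HALT'. After: A=6 B=4 C=1 D=3 ZF=0 PC=10 HALTED
Total instructions executed: 17

Answer: 17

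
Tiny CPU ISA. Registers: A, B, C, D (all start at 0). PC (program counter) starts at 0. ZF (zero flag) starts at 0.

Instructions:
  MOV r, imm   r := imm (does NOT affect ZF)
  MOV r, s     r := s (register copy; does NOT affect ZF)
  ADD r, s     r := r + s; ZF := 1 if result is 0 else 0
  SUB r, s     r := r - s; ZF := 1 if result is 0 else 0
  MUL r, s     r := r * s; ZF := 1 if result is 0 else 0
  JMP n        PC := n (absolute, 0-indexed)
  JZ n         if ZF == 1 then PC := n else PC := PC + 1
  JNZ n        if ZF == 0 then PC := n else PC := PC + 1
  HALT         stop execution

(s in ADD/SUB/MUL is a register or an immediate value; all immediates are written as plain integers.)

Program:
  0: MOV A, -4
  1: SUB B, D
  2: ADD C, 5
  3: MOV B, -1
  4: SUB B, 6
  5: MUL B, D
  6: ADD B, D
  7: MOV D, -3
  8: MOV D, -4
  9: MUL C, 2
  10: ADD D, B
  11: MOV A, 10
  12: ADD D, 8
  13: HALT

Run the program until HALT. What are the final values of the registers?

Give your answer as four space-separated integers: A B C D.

Answer: 10 0 10 4

Derivation:
Step 1: PC=0 exec 'MOV A, -4'. After: A=-4 B=0 C=0 D=0 ZF=0 PC=1
Step 2: PC=1 exec 'SUB B, D'. After: A=-4 B=0 C=0 D=0 ZF=1 PC=2
Step 3: PC=2 exec 'ADD C, 5'. After: A=-4 B=0 C=5 D=0 ZF=0 PC=3
Step 4: PC=3 exec 'MOV B, -1'. After: A=-4 B=-1 C=5 D=0 ZF=0 PC=4
Step 5: PC=4 exec 'SUB B, 6'. After: A=-4 B=-7 C=5 D=0 ZF=0 PC=5
Step 6: PC=5 exec 'MUL B, D'. After: A=-4 B=0 C=5 D=0 ZF=1 PC=6
Step 7: PC=6 exec 'ADD B, D'. After: A=-4 B=0 C=5 D=0 ZF=1 PC=7
Step 8: PC=7 exec 'MOV D, -3'. After: A=-4 B=0 C=5 D=-3 ZF=1 PC=8
Step 9: PC=8 exec 'MOV D, -4'. After: A=-4 B=0 C=5 D=-4 ZF=1 PC=9
Step 10: PC=9 exec 'MUL C, 2'. After: A=-4 B=0 C=10 D=-4 ZF=0 PC=10
Step 11: PC=10 exec 'ADD D, B'. After: A=-4 B=0 C=10 D=-4 ZF=0 PC=11
Step 12: PC=11 exec 'MOV A, 10'. After: A=10 B=0 C=10 D=-4 ZF=0 PC=12
Step 13: PC=12 exec 'ADD D, 8'. After: A=10 B=0 C=10 D=4 ZF=0 PC=13
Step 14: PC=13 exec 'HALT'. After: A=10 B=0 C=10 D=4 ZF=0 PC=13 HALTED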